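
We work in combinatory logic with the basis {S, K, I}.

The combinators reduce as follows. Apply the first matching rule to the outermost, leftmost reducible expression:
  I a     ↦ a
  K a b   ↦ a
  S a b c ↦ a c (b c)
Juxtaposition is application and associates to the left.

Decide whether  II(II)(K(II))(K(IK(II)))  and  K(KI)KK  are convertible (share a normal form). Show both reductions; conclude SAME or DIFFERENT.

Term A:
  start: II(II)(K(II))(K(IK(II)))
  →1  I(II)(K(II))(K(IK(II)))
  →2  II(K(II))(K(IK(II)))
  →3  I(K(II))(K(IK(II)))
  →4  K(II)(K(IK(II)))
  →5  II
  →6  I

Term B:
  start: K(KI)KK
  →1  KIK
  →2  I

Answer: SAME — A ⇓ I, B ⇓ I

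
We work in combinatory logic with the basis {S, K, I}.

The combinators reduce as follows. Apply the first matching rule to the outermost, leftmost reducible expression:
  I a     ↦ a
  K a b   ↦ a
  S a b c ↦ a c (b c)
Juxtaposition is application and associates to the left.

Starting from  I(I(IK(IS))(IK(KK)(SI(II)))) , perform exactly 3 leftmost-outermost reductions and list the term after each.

Answer: after 3 steps: K(IS)(IK(KK)(SI(II)))

Working:
  start: I(I(IK(IS))(IK(KK)(SI(II))))
  →1  I(IK(IS))(IK(KK)(SI(II)))
  →2  IK(IS)(IK(KK)(SI(II)))
  →3  K(IS)(IK(KK)(SI(II)))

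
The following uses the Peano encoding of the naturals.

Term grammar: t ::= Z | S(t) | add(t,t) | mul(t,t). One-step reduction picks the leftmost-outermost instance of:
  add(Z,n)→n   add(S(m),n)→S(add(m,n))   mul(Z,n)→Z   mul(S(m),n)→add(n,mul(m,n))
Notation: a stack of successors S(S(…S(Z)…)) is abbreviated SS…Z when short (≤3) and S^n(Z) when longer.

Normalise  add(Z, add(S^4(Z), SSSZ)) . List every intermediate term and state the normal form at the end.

  start: add(Z, add(S^4(Z), SSSZ))
  [1] add(S^4(Z), SSSZ)
  [2] S(add(SSSZ, SSSZ))
  [3] S(S(add(SSZ, SSSZ)))
  [4] S(S(S(add(SZ, SSSZ))))
  [5] S(S(S(S(add(Z, SSSZ)))))
  [6] S^7(Z)

Answer: normal form = S^7(Z)  (in 6 steps)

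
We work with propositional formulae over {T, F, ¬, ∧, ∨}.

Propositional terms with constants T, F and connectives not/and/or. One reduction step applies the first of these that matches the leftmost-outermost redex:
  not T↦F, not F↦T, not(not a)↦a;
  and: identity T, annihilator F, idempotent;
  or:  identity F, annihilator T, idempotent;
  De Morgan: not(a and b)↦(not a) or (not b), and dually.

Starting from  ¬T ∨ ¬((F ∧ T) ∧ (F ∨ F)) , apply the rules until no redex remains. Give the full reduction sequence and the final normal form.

  start: ¬T ∨ ¬((F ∧ T) ∧ (F ∨ F))
  [1] F ∨ ¬((F ∧ T) ∧ (F ∨ F))
  [2] ¬((F ∧ T) ∧ (F ∨ F))
  [3] ¬(F ∧ T) ∨ ¬(F ∨ F)
  [4] (¬F ∨ ¬T) ∨ ¬(F ∨ F)
  [5] (T ∨ ¬T) ∨ ¬(F ∨ F)
  [6] T ∨ ¬(F ∨ F)
  [7] T

Answer: normal form = T  (in 7 steps)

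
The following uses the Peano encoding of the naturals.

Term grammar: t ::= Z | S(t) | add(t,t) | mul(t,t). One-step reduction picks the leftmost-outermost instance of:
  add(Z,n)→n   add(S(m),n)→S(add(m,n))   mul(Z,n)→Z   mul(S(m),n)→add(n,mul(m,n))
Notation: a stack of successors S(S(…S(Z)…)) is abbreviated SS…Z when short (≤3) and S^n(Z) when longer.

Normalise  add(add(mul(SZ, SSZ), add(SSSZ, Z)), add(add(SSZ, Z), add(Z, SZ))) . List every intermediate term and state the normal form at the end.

  start: add(add(mul(SZ, SSZ), add(SSSZ, Z)), add(add(SSZ, Z), add(Z, SZ)))
  →1  add(add(add(SSZ, mul(Z, SSZ)), add(SSSZ, Z)), add(add(SSZ, Z), add(Z, SZ)))
  →2  add(add(S(add(SZ, mul(Z, SSZ))), add(SSSZ, Z)), add(add(SSZ, Z), add(Z, SZ)))
  →3  add(S(add(add(SZ, mul(Z, SSZ)), add(SSSZ, Z))), add(add(SSZ, Z), add(Z, SZ)))
  →4  S(add(add(add(SZ, mul(Z, SSZ)), add(SSSZ, Z)), add(add(SSZ, Z), add(Z, SZ))))
  →5  S(add(add(S(add(Z, mul(Z, SSZ))), add(SSSZ, Z)), add(add(SSZ, Z), add(Z, SZ))))
  →6  S(add(S(add(add(Z, mul(Z, SSZ)), add(SSSZ, Z))), add(add(SSZ, Z), add(Z, SZ))))
  →7  S(S(add(add(add(Z, mul(Z, SSZ)), add(SSSZ, Z)), add(add(SSZ, Z), add(Z, SZ)))))
  →8  S(S(add(add(mul(Z, SSZ), add(SSSZ, Z)), add(add(SSZ, Z), add(Z, SZ)))))
  →9  S(S(add(add(Z, add(SSSZ, Z)), add(add(SSZ, Z), add(Z, SZ)))))
  →10  S(S(add(add(SSSZ, Z), add(add(SSZ, Z), add(Z, SZ)))))
  →11  S(S(add(S(add(SSZ, Z)), add(add(SSZ, Z), add(Z, SZ)))))
  →12  S(S(S(add(add(SSZ, Z), add(add(SSZ, Z), add(Z, SZ))))))
  →13  S(S(S(add(S(add(SZ, Z)), add(add(SSZ, Z), add(Z, SZ))))))
  →14  S(S(S(S(add(add(SZ, Z), add(add(SSZ, Z), add(Z, SZ)))))))
  →15  S(S(S(S(add(S(add(Z, Z)), add(add(SSZ, Z), add(Z, SZ)))))))
  →16  S(S(S(S(S(add(add(Z, Z), add(add(SSZ, Z), add(Z, SZ))))))))
  →17  S(S(S(S(S(add(Z, add(add(SSZ, Z), add(Z, SZ))))))))
  →18  S(S(S(S(S(add(add(SSZ, Z), add(Z, SZ)))))))
  →19  S(S(S(S(S(add(S(add(SZ, Z)), add(Z, SZ)))))))
  →20  S(S(S(S(S(S(add(add(SZ, Z), add(Z, SZ))))))))
  →21  S(S(S(S(S(S(add(S(add(Z, Z)), add(Z, SZ))))))))
  →22  S(S(S(S(S(S(S(add(add(Z, Z), add(Z, SZ)))))))))
  →23  S(S(S(S(S(S(S(add(Z, add(Z, SZ)))))))))
  →24  S(S(S(S(S(S(S(add(Z, SZ))))))))
  →25  S^8(Z)

Answer: normal form = S^8(Z)  (in 25 steps)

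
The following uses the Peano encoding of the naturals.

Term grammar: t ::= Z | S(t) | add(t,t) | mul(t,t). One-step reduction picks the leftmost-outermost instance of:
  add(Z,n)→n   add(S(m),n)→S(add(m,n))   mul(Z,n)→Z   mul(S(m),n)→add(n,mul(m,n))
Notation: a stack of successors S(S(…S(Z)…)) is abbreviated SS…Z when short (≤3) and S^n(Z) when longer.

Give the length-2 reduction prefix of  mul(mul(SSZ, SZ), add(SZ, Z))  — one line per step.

Answer: after 2 steps: mul(S(add(Z, mul(SZ, SZ))), add(SZ, Z))

Reduction:
  start: mul(mul(SSZ, SZ), add(SZ, Z))
  →1  mul(add(SZ, mul(SZ, SZ)), add(SZ, Z))
  →2  mul(S(add(Z, mul(SZ, SZ))), add(SZ, Z))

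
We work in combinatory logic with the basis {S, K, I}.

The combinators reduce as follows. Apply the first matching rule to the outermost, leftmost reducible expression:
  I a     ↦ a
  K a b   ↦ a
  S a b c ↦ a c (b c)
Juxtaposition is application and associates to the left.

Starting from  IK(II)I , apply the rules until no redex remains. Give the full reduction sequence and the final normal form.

  start: IK(II)I
  →1  K(II)I
  →2  II
  →3  I

Answer: normal form = I  (in 3 steps)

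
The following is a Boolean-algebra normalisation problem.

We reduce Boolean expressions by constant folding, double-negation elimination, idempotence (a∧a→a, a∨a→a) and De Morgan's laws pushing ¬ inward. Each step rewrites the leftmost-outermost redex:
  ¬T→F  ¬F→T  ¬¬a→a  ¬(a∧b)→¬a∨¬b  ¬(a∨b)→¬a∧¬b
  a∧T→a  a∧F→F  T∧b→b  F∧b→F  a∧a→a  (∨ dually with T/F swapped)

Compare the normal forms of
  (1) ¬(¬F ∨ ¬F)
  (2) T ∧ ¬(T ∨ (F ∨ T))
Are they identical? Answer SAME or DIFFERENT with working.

Answer: SAME — A ⇓ F, B ⇓ F

Working:
Term A:
  start: ¬(¬F ∨ ¬F)
  step 1: ¬¬F ∧ ¬¬F
  step 2: ¬¬F
  step 3: F

Term B:
  start: T ∧ ¬(T ∨ (F ∨ T))
  step 1: ¬(T ∨ (F ∨ T))
  step 2: ¬T ∧ ¬(F ∨ T)
  step 3: F ∧ ¬(F ∨ T)
  step 4: F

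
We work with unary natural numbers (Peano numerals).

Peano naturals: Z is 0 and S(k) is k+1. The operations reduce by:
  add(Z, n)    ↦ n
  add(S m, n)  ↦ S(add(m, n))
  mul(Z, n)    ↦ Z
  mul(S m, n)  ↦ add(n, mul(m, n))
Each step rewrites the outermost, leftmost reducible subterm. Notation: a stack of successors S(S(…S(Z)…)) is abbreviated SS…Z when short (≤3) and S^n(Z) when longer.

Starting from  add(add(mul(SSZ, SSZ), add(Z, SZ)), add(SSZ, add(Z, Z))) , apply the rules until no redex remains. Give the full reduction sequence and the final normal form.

Answer: normal form = S^7(Z)  (in 25 steps)

Derivation:
  start: add(add(mul(SSZ, SSZ), add(Z, SZ)), add(SSZ, add(Z, Z)))
  [1] add(add(add(SSZ, mul(SZ, SSZ)), add(Z, SZ)), add(SSZ, add(Z, Z)))
  [2] add(add(S(add(SZ, mul(SZ, SSZ))), add(Z, SZ)), add(SSZ, add(Z, Z)))
  [3] add(S(add(add(SZ, mul(SZ, SSZ)), add(Z, SZ))), add(SSZ, add(Z, Z)))
  [4] S(add(add(add(SZ, mul(SZ, SSZ)), add(Z, SZ)), add(SSZ, add(Z, Z))))
  [5] S(add(add(S(add(Z, mul(SZ, SSZ))), add(Z, SZ)), add(SSZ, add(Z, Z))))
  [6] S(add(S(add(add(Z, mul(SZ, SSZ)), add(Z, SZ))), add(SSZ, add(Z, Z))))
  [7] S(S(add(add(add(Z, mul(SZ, SSZ)), add(Z, SZ)), add(SSZ, add(Z, Z)))))
  [8] S(S(add(add(mul(SZ, SSZ), add(Z, SZ)), add(SSZ, add(Z, Z)))))
  [9] S(S(add(add(add(SSZ, mul(Z, SSZ)), add(Z, SZ)), add(SSZ, add(Z, Z)))))
  [10] S(S(add(add(S(add(SZ, mul(Z, SSZ))), add(Z, SZ)), add(SSZ, add(Z, Z)))))
  [11] S(S(add(S(add(add(SZ, mul(Z, SSZ)), add(Z, SZ))), add(SSZ, add(Z, Z)))))
  [12] S(S(S(add(add(add(SZ, mul(Z, SSZ)), add(Z, SZ)), add(SSZ, add(Z, Z))))))
  [13] S(S(S(add(add(S(add(Z, mul(Z, SSZ))), add(Z, SZ)), add(SSZ, add(Z, Z))))))
  [14] S(S(S(add(S(add(add(Z, mul(Z, SSZ)), add(Z, SZ))), add(SSZ, add(Z, Z))))))
  [15] S(S(S(S(add(add(add(Z, mul(Z, SSZ)), add(Z, SZ)), add(SSZ, add(Z, Z)))))))
  [16] S(S(S(S(add(add(mul(Z, SSZ), add(Z, SZ)), add(SSZ, add(Z, Z)))))))
  [17] S(S(S(S(add(add(Z, add(Z, SZ)), add(SSZ, add(Z, Z)))))))
  [18] S(S(S(S(add(add(Z, SZ), add(SSZ, add(Z, Z)))))))
  [19] S(S(S(S(add(SZ, add(SSZ, add(Z, Z)))))))
  [20] S(S(S(S(S(add(Z, add(SSZ, add(Z, Z))))))))
  [21] S(S(S(S(S(add(SSZ, add(Z, Z)))))))
  [22] S(S(S(S(S(S(add(SZ, add(Z, Z))))))))
  [23] S(S(S(S(S(S(S(add(Z, add(Z, Z)))))))))
  [24] S(S(S(S(S(S(S(add(Z, Z))))))))
  [25] S^7(Z)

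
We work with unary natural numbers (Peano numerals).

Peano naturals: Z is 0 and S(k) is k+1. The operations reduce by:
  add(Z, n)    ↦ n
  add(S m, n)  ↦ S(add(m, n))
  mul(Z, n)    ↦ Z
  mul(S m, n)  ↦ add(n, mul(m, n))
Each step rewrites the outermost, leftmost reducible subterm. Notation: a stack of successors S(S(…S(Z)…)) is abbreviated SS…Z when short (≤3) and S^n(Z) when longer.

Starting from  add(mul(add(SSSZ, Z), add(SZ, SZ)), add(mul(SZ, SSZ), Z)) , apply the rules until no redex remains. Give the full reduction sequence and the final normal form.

  start: add(mul(add(SSSZ, Z), add(SZ, SZ)), add(mul(SZ, SSZ), Z))
  [1] add(mul(S(add(SSZ, Z)), add(SZ, SZ)), add(mul(SZ, SSZ), Z))
  [2] add(add(add(SZ, SZ), mul(add(SSZ, Z), add(SZ, SZ))), add(mul(SZ, SSZ), Z))
  [3] add(add(S(add(Z, SZ)), mul(add(SSZ, Z), add(SZ, SZ))), add(mul(SZ, SSZ), Z))
  [4] add(S(add(add(Z, SZ), mul(add(SSZ, Z), add(SZ, SZ)))), add(mul(SZ, SSZ), Z))
  [5] S(add(add(add(Z, SZ), mul(add(SSZ, Z), add(SZ, SZ))), add(mul(SZ, SSZ), Z)))
  [6] S(add(add(SZ, mul(add(SSZ, Z), add(SZ, SZ))), add(mul(SZ, SSZ), Z)))
  [7] S(add(S(add(Z, mul(add(SSZ, Z), add(SZ, SZ)))), add(mul(SZ, SSZ), Z)))
  [8] S(S(add(add(Z, mul(add(SSZ, Z), add(SZ, SZ))), add(mul(SZ, SSZ), Z))))
  [9] S(S(add(mul(add(SSZ, Z), add(SZ, SZ)), add(mul(SZ, SSZ), Z))))
  [10] S(S(add(mul(S(add(SZ, Z)), add(SZ, SZ)), add(mul(SZ, SSZ), Z))))
  [11] S(S(add(add(add(SZ, SZ), mul(add(SZ, Z), add(SZ, SZ))), add(mul(SZ, SSZ), Z))))
  [12] S(S(add(add(S(add(Z, SZ)), mul(add(SZ, Z), add(SZ, SZ))), add(mul(SZ, SSZ), Z))))
  [13] S(S(add(S(add(add(Z, SZ), mul(add(SZ, Z), add(SZ, SZ)))), add(mul(SZ, SSZ), Z))))
  [14] S(S(S(add(add(add(Z, SZ), mul(add(SZ, Z), add(SZ, SZ))), add(mul(SZ, SSZ), Z)))))
  [15] S(S(S(add(add(SZ, mul(add(SZ, Z), add(SZ, SZ))), add(mul(SZ, SSZ), Z)))))
  [16] S(S(S(add(S(add(Z, mul(add(SZ, Z), add(SZ, SZ)))), add(mul(SZ, SSZ), Z)))))
  [17] S(S(S(S(add(add(Z, mul(add(SZ, Z), add(SZ, SZ))), add(mul(SZ, SSZ), Z))))))
  [18] S(S(S(S(add(mul(add(SZ, Z), add(SZ, SZ)), add(mul(SZ, SSZ), Z))))))
  [19] S(S(S(S(add(mul(S(add(Z, Z)), add(SZ, SZ)), add(mul(SZ, SSZ), Z))))))
  [20] S(S(S(S(add(add(add(SZ, SZ), mul(add(Z, Z), add(SZ, SZ))), add(mul(SZ, SSZ), Z))))))
  [21] S(S(S(S(add(add(S(add(Z, SZ)), mul(add(Z, Z), add(SZ, SZ))), add(mul(SZ, SSZ), Z))))))
  [22] S(S(S(S(add(S(add(add(Z, SZ), mul(add(Z, Z), add(SZ, SZ)))), add(mul(SZ, SSZ), Z))))))
  [23] S(S(S(S(S(add(add(add(Z, SZ), mul(add(Z, Z), add(SZ, SZ))), add(mul(SZ, SSZ), Z)))))))
  [24] S(S(S(S(S(add(add(SZ, mul(add(Z, Z), add(SZ, SZ))), add(mul(SZ, SSZ), Z)))))))
  [25] S(S(S(S(S(add(S(add(Z, mul(add(Z, Z), add(SZ, SZ)))), add(mul(SZ, SSZ), Z)))))))
  [26] S(S(S(S(S(S(add(add(Z, mul(add(Z, Z), add(SZ, SZ))), add(mul(SZ, SSZ), Z))))))))
  [27] S(S(S(S(S(S(add(mul(add(Z, Z), add(SZ, SZ)), add(mul(SZ, SSZ), Z))))))))
  [28] S(S(S(S(S(S(add(mul(Z, add(SZ, SZ)), add(mul(SZ, SSZ), Z))))))))
  [29] S(S(S(S(S(S(add(Z, add(mul(SZ, SSZ), Z))))))))
  [30] S(S(S(S(S(S(add(mul(SZ, SSZ), Z)))))))
  [31] S(S(S(S(S(S(add(add(SSZ, mul(Z, SSZ)), Z)))))))
  [32] S(S(S(S(S(S(add(S(add(SZ, mul(Z, SSZ))), Z)))))))
  [33] S(S(S(S(S(S(S(add(add(SZ, mul(Z, SSZ)), Z))))))))
  [34] S(S(S(S(S(S(S(add(S(add(Z, mul(Z, SSZ))), Z))))))))
  [35] S(S(S(S(S(S(S(S(add(add(Z, mul(Z, SSZ)), Z)))))))))
  [36] S(S(S(S(S(S(S(S(add(mul(Z, SSZ), Z)))))))))
  [37] S(S(S(S(S(S(S(S(add(Z, Z)))))))))
  [38] S^8(Z)

Answer: normal form = S^8(Z)  (in 38 steps)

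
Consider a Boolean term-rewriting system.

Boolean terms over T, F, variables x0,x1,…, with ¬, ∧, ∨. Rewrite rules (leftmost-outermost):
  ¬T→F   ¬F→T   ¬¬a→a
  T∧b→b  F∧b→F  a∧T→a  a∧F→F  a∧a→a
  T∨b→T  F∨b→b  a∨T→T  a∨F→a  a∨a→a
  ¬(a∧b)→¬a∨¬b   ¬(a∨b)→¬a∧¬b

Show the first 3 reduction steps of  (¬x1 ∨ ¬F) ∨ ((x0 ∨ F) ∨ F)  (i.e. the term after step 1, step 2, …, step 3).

  start: (¬x1 ∨ ¬F) ∨ ((x0 ∨ F) ∨ F)
  →1  (¬x1 ∨ T) ∨ ((x0 ∨ F) ∨ F)
  →2  T ∨ ((x0 ∨ F) ∨ F)
  →3  T

Answer: after 3 steps: T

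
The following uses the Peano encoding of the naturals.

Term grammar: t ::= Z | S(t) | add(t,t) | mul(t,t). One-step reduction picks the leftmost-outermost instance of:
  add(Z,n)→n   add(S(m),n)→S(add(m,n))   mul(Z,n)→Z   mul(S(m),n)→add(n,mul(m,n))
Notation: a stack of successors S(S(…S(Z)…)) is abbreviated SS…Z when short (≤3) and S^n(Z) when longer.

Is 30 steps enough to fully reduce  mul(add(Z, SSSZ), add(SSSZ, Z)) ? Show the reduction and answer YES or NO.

Answer: YES — reaches normal form S^9(Z) in 29 ≤ 30 steps

Derivation:
  start: mul(add(Z, SSSZ), add(SSSZ, Z))
  [1] mul(SSSZ, add(SSSZ, Z))
  [2] add(add(SSSZ, Z), mul(SSZ, add(SSSZ, Z)))
  [3] add(S(add(SSZ, Z)), mul(SSZ, add(SSSZ, Z)))
  [4] S(add(add(SSZ, Z), mul(SSZ, add(SSSZ, Z))))
  [5] S(add(S(add(SZ, Z)), mul(SSZ, add(SSSZ, Z))))
  [6] S(S(add(add(SZ, Z), mul(SSZ, add(SSSZ, Z)))))
  [7] S(S(add(S(add(Z, Z)), mul(SSZ, add(SSSZ, Z)))))
  [8] S(S(S(add(add(Z, Z), mul(SSZ, add(SSSZ, Z))))))
  [9] S(S(S(add(Z, mul(SSZ, add(SSSZ, Z))))))
  [10] S(S(S(mul(SSZ, add(SSSZ, Z)))))
  [11] S(S(S(add(add(SSSZ, Z), mul(SZ, add(SSSZ, Z))))))
  [12] S(S(S(add(S(add(SSZ, Z)), mul(SZ, add(SSSZ, Z))))))
  [13] S(S(S(S(add(add(SSZ, Z), mul(SZ, add(SSSZ, Z)))))))
  [14] S(S(S(S(add(S(add(SZ, Z)), mul(SZ, add(SSSZ, Z)))))))
  [15] S(S(S(S(S(add(add(SZ, Z), mul(SZ, add(SSSZ, Z))))))))
  [16] S(S(S(S(S(add(S(add(Z, Z)), mul(SZ, add(SSSZ, Z))))))))
  [17] S(S(S(S(S(S(add(add(Z, Z), mul(SZ, add(SSSZ, Z)))))))))
  [18] S(S(S(S(S(S(add(Z, mul(SZ, add(SSSZ, Z)))))))))
  [19] S(S(S(S(S(S(mul(SZ, add(SSSZ, Z))))))))
  [20] S(S(S(S(S(S(add(add(SSSZ, Z), mul(Z, add(SSSZ, Z)))))))))
  [21] S(S(S(S(S(S(add(S(add(SSZ, Z)), mul(Z, add(SSSZ, Z)))))))))
  [22] S(S(S(S(S(S(S(add(add(SSZ, Z), mul(Z, add(SSSZ, Z))))))))))
  [23] S(S(S(S(S(S(S(add(S(add(SZ, Z)), mul(Z, add(SSSZ, Z))))))))))
  [24] S(S(S(S(S(S(S(S(add(add(SZ, Z), mul(Z, add(SSSZ, Z)))))))))))
  [25] S(S(S(S(S(S(S(S(add(S(add(Z, Z)), mul(Z, add(SSSZ, Z)))))))))))
  [26] S(S(S(S(S(S(S(S(S(add(add(Z, Z), mul(Z, add(SSSZ, Z))))))))))))
  [27] S(S(S(S(S(S(S(S(S(add(Z, mul(Z, add(SSSZ, Z))))))))))))
  [28] S(S(S(S(S(S(S(S(S(mul(Z, add(SSSZ, Z)))))))))))
  [29] S^9(Z)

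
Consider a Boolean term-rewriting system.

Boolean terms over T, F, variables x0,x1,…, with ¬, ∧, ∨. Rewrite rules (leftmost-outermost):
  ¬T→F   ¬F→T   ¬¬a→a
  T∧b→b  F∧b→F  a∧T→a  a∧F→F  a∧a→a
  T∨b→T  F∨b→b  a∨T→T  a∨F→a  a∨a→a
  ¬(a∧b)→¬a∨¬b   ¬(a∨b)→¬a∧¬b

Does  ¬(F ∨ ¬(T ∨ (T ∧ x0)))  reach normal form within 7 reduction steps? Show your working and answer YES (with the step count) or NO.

  start: ¬(F ∨ ¬(T ∨ (T ∧ x0)))
  step 1: ¬F ∧ ¬¬(T ∨ (T ∧ x0))
  step 2: T ∧ ¬¬(T ∨ (T ∧ x0))
  step 3: ¬¬(T ∨ (T ∧ x0))
  step 4: T ∨ (T ∧ x0)
  step 5: T

Answer: YES — reaches normal form T in 5 ≤ 7 steps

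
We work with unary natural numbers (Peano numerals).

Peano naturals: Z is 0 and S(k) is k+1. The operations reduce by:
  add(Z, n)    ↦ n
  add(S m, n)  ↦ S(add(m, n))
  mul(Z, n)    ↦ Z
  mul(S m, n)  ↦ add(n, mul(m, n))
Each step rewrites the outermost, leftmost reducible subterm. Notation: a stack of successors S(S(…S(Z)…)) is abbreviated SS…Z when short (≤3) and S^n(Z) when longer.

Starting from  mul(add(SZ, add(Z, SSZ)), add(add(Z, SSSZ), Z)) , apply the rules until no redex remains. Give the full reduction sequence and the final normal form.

Answer: normal form = S^9(Z)  (in 34 steps)

Reduction:
  start: mul(add(SZ, add(Z, SSZ)), add(add(Z, SSSZ), Z))
  step 1: mul(S(add(Z, add(Z, SSZ))), add(add(Z, SSSZ), Z))
  step 2: add(add(add(Z, SSSZ), Z), mul(add(Z, add(Z, SSZ)), add(add(Z, SSSZ), Z)))
  step 3: add(add(SSSZ, Z), mul(add(Z, add(Z, SSZ)), add(add(Z, SSSZ), Z)))
  step 4: add(S(add(SSZ, Z)), mul(add(Z, add(Z, SSZ)), add(add(Z, SSSZ), Z)))
  step 5: S(add(add(SSZ, Z), mul(add(Z, add(Z, SSZ)), add(add(Z, SSSZ), Z))))
  step 6: S(add(S(add(SZ, Z)), mul(add(Z, add(Z, SSZ)), add(add(Z, SSSZ), Z))))
  step 7: S(S(add(add(SZ, Z), mul(add(Z, add(Z, SSZ)), add(add(Z, SSSZ), Z)))))
  step 8: S(S(add(S(add(Z, Z)), mul(add(Z, add(Z, SSZ)), add(add(Z, SSSZ), Z)))))
  step 9: S(S(S(add(add(Z, Z), mul(add(Z, add(Z, SSZ)), add(add(Z, SSSZ), Z))))))
  step 10: S(S(S(add(Z, mul(add(Z, add(Z, SSZ)), add(add(Z, SSSZ), Z))))))
  step 11: S(S(S(mul(add(Z, add(Z, SSZ)), add(add(Z, SSSZ), Z)))))
  step 12: S(S(S(mul(add(Z, SSZ), add(add(Z, SSSZ), Z)))))
  step 13: S(S(S(mul(SSZ, add(add(Z, SSSZ), Z)))))
  step 14: S(S(S(add(add(add(Z, SSSZ), Z), mul(SZ, add(add(Z, SSSZ), Z))))))
  step 15: S(S(S(add(add(SSSZ, Z), mul(SZ, add(add(Z, SSSZ), Z))))))
  step 16: S(S(S(add(S(add(SSZ, Z)), mul(SZ, add(add(Z, SSSZ), Z))))))
  step 17: S(S(S(S(add(add(SSZ, Z), mul(SZ, add(add(Z, SSSZ), Z)))))))
  step 18: S(S(S(S(add(S(add(SZ, Z)), mul(SZ, add(add(Z, SSSZ), Z)))))))
  step 19: S(S(S(S(S(add(add(SZ, Z), mul(SZ, add(add(Z, SSSZ), Z))))))))
  step 20: S(S(S(S(S(add(S(add(Z, Z)), mul(SZ, add(add(Z, SSSZ), Z))))))))
  step 21: S(S(S(S(S(S(add(add(Z, Z), mul(SZ, add(add(Z, SSSZ), Z)))))))))
  step 22: S(S(S(S(S(S(add(Z, mul(SZ, add(add(Z, SSSZ), Z)))))))))
  step 23: S(S(S(S(S(S(mul(SZ, add(add(Z, SSSZ), Z))))))))
  step 24: S(S(S(S(S(S(add(add(add(Z, SSSZ), Z), mul(Z, add(add(Z, SSSZ), Z)))))))))
  step 25: S(S(S(S(S(S(add(add(SSSZ, Z), mul(Z, add(add(Z, SSSZ), Z)))))))))
  step 26: S(S(S(S(S(S(add(S(add(SSZ, Z)), mul(Z, add(add(Z, SSSZ), Z)))))))))
  step 27: S(S(S(S(S(S(S(add(add(SSZ, Z), mul(Z, add(add(Z, SSSZ), Z))))))))))
  step 28: S(S(S(S(S(S(S(add(S(add(SZ, Z)), mul(Z, add(add(Z, SSSZ), Z))))))))))
  step 29: S(S(S(S(S(S(S(S(add(add(SZ, Z), mul(Z, add(add(Z, SSSZ), Z)))))))))))
  step 30: S(S(S(S(S(S(S(S(add(S(add(Z, Z)), mul(Z, add(add(Z, SSSZ), Z)))))))))))
  step 31: S(S(S(S(S(S(S(S(S(add(add(Z, Z), mul(Z, add(add(Z, SSSZ), Z))))))))))))
  step 32: S(S(S(S(S(S(S(S(S(add(Z, mul(Z, add(add(Z, SSSZ), Z))))))))))))
  step 33: S(S(S(S(S(S(S(S(S(mul(Z, add(add(Z, SSSZ), Z)))))))))))
  step 34: S^9(Z)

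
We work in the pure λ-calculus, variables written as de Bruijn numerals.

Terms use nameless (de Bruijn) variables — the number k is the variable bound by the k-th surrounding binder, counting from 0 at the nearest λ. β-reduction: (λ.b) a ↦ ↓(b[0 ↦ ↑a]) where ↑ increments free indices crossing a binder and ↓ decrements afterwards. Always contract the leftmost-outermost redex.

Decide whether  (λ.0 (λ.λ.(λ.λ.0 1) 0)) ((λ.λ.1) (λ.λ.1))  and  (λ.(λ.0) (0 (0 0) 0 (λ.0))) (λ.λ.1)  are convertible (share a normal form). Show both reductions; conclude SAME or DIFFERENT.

Answer: SAME — A ⇓ λ.λ.1, B ⇓ λ.λ.1

Working:
Term A:
  start: (λ.0 (λ.λ.(λ.λ.0 1) 0)) ((λ.λ.1) (λ.λ.1))
  →1  (λ.λ.1) (λ.λ.1) (λ.λ.(λ.λ.0 1) 0)
  →2  (λ.λ.λ.1) (λ.λ.(λ.λ.0 1) 0)
  →3  λ.λ.1

Term B:
  start: (λ.(λ.0) (0 (0 0) 0 (λ.0))) (λ.λ.1)
  →1  (λ.0) ((λ.λ.1) ((λ.λ.1) (λ.λ.1)) (λ.λ.1) (λ.0))
  →2  (λ.λ.1) ((λ.λ.1) (λ.λ.1)) (λ.λ.1) (λ.0)
  →3  (λ.(λ.λ.1) (λ.λ.1)) (λ.λ.1) (λ.0)
  →4  (λ.λ.1) (λ.λ.1) (λ.0)
  →5  (λ.λ.λ.1) (λ.0)
  →6  λ.λ.1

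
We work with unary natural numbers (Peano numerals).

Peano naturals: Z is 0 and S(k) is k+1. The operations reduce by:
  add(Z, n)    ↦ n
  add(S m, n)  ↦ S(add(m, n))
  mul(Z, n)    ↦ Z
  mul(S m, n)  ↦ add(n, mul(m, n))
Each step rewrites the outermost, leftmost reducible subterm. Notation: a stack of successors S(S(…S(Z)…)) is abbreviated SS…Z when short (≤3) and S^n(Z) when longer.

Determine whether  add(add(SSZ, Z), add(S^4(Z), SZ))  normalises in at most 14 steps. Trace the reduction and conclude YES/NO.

Answer: YES — reaches normal form S^7(Z) in 11 ≤ 14 steps

Reduction:
  start: add(add(SSZ, Z), add(S^4(Z), SZ))
  step 1: add(S(add(SZ, Z)), add(S^4(Z), SZ))
  step 2: S(add(add(SZ, Z), add(S^4(Z), SZ)))
  step 3: S(add(S(add(Z, Z)), add(S^4(Z), SZ)))
  step 4: S(S(add(add(Z, Z), add(S^4(Z), SZ))))
  step 5: S(S(add(Z, add(S^4(Z), SZ))))
  step 6: S(S(add(S^4(Z), SZ)))
  step 7: S(S(S(add(SSSZ, SZ))))
  step 8: S(S(S(S(add(SSZ, SZ)))))
  step 9: S(S(S(S(S(add(SZ, SZ))))))
  step 10: S(S(S(S(S(S(add(Z, SZ)))))))
  step 11: S^7(Z)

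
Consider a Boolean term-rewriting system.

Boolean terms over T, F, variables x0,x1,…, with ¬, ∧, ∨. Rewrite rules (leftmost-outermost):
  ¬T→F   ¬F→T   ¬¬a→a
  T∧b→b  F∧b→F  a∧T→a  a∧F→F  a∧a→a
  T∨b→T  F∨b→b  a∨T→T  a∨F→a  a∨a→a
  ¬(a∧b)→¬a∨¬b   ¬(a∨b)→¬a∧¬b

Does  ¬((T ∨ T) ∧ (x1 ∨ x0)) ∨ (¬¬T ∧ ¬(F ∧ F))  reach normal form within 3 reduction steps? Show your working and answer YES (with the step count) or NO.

Answer: NO — after 3 steps the term is (¬T ∨ ¬(x1 ∨ x0)) ∨ (¬¬T ∧ ¬(F ∧ F)), not yet normal

Working:
  start: ¬((T ∨ T) ∧ (x1 ∨ x0)) ∨ (¬¬T ∧ ¬(F ∧ F))
  [1] (¬(T ∨ T) ∨ ¬(x1 ∨ x0)) ∨ (¬¬T ∧ ¬(F ∧ F))
  [2] ((¬T ∧ ¬T) ∨ ¬(x1 ∨ x0)) ∨ (¬¬T ∧ ¬(F ∧ F))
  [3] (¬T ∨ ¬(x1 ∨ x0)) ∨ (¬¬T ∧ ¬(F ∧ F))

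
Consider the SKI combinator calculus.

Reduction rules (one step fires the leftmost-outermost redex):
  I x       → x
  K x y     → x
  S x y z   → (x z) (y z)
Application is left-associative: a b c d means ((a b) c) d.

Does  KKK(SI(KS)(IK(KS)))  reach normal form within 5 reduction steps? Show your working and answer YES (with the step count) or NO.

  start: KKK(SI(KS)(IK(KS)))
  →1  K(SI(KS)(IK(KS)))
  →2  K(I(IK(KS))(KS(IK(KS))))
  →3  K(IK(KS)(KS(IK(KS))))
  →4  K(K(KS)(KS(IK(KS))))
  →5  K(KS)

Answer: YES — reaches normal form K(KS) in 5 ≤ 5 steps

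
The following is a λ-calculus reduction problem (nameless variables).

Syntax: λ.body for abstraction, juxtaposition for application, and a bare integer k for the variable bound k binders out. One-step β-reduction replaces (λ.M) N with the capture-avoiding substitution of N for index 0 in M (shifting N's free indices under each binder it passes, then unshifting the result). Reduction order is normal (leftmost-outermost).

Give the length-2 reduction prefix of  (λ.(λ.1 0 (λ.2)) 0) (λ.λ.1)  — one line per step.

  start: (λ.(λ.1 0 (λ.2)) 0) (λ.λ.1)
  →1  (λ.(λ.λ.1) 0 (λ.λ.λ.1)) (λ.λ.1)
  →2  (λ.λ.1) (λ.λ.1) (λ.λ.λ.1)

Answer: after 2 steps: (λ.λ.1) (λ.λ.1) (λ.λ.λ.1)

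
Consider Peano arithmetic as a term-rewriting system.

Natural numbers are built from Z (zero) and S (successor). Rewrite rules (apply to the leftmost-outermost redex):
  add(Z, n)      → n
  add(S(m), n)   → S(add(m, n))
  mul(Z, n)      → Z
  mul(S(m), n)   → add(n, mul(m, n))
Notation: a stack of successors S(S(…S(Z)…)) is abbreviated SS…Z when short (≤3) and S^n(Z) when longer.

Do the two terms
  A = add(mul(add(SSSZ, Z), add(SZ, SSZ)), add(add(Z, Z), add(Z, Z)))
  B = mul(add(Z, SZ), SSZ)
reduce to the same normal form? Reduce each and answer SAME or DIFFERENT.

Term A:
  start: add(mul(add(SSSZ, Z), add(SZ, SSZ)), add(add(Z, Z), add(Z, Z)))
  →1  add(mul(S(add(SSZ, Z)), add(SZ, SSZ)), add(add(Z, Z), add(Z, Z)))
  →2  add(add(add(SZ, SSZ), mul(add(SSZ, Z), add(SZ, SSZ))), add(add(Z, Z), add(Z, Z)))
  →3  add(add(S(add(Z, SSZ)), mul(add(SSZ, Z), add(SZ, SSZ))), add(add(Z, Z), add(Z, Z)))
  →4  add(S(add(add(Z, SSZ), mul(add(SSZ, Z), add(SZ, SSZ)))), add(add(Z, Z), add(Z, Z)))
  →5  S(add(add(add(Z, SSZ), mul(add(SSZ, Z), add(SZ, SSZ))), add(add(Z, Z), add(Z, Z))))
  →6  S(add(add(SSZ, mul(add(SSZ, Z), add(SZ, SSZ))), add(add(Z, Z), add(Z, Z))))
  →7  S(add(S(add(SZ, mul(add(SSZ, Z), add(SZ, SSZ)))), add(add(Z, Z), add(Z, Z))))
  →8  S(S(add(add(SZ, mul(add(SSZ, Z), add(SZ, SSZ))), add(add(Z, Z), add(Z, Z)))))
  →9  S(S(add(S(add(Z, mul(add(SSZ, Z), add(SZ, SSZ)))), add(add(Z, Z), add(Z, Z)))))
  →10  S(S(S(add(add(Z, mul(add(SSZ, Z), add(SZ, SSZ))), add(add(Z, Z), add(Z, Z))))))
  →11  S(S(S(add(mul(add(SSZ, Z), add(SZ, SSZ)), add(add(Z, Z), add(Z, Z))))))
  →12  S(S(S(add(mul(S(add(SZ, Z)), add(SZ, SSZ)), add(add(Z, Z), add(Z, Z))))))
  →13  S(S(S(add(add(add(SZ, SSZ), mul(add(SZ, Z), add(SZ, SSZ))), add(add(Z, Z), add(Z, Z))))))
  →14  S(S(S(add(add(S(add(Z, SSZ)), mul(add(SZ, Z), add(SZ, SSZ))), add(add(Z, Z), add(Z, Z))))))
  →15  S(S(S(add(S(add(add(Z, SSZ), mul(add(SZ, Z), add(SZ, SSZ)))), add(add(Z, Z), add(Z, Z))))))
  →16  S(S(S(S(add(add(add(Z, SSZ), mul(add(SZ, Z), add(SZ, SSZ))), add(add(Z, Z), add(Z, Z)))))))
  →17  S(S(S(S(add(add(SSZ, mul(add(SZ, Z), add(SZ, SSZ))), add(add(Z, Z), add(Z, Z)))))))
  →18  S(S(S(S(add(S(add(SZ, mul(add(SZ, Z), add(SZ, SSZ)))), add(add(Z, Z), add(Z, Z)))))))
  →19  S(S(S(S(S(add(add(SZ, mul(add(SZ, Z), add(SZ, SSZ))), add(add(Z, Z), add(Z, Z))))))))
  →20  S(S(S(S(S(add(S(add(Z, mul(add(SZ, Z), add(SZ, SSZ)))), add(add(Z, Z), add(Z, Z))))))))
  →21  S(S(S(S(S(S(add(add(Z, mul(add(SZ, Z), add(SZ, SSZ))), add(add(Z, Z), add(Z, Z)))))))))
  →22  S(S(S(S(S(S(add(mul(add(SZ, Z), add(SZ, SSZ)), add(add(Z, Z), add(Z, Z)))))))))
  →23  S(S(S(S(S(S(add(mul(S(add(Z, Z)), add(SZ, SSZ)), add(add(Z, Z), add(Z, Z)))))))))
  →24  S(S(S(S(S(S(add(add(add(SZ, SSZ), mul(add(Z, Z), add(SZ, SSZ))), add(add(Z, Z), add(Z, Z)))))))))
  →25  S(S(S(S(S(S(add(add(S(add(Z, SSZ)), mul(add(Z, Z), add(SZ, SSZ))), add(add(Z, Z), add(Z, Z)))))))))
  →26  S(S(S(S(S(S(add(S(add(add(Z, SSZ), mul(add(Z, Z), add(SZ, SSZ)))), add(add(Z, Z), add(Z, Z)))))))))
  →27  S(S(S(S(S(S(S(add(add(add(Z, SSZ), mul(add(Z, Z), add(SZ, SSZ))), add(add(Z, Z), add(Z, Z))))))))))
  →28  S(S(S(S(S(S(S(add(add(SSZ, mul(add(Z, Z), add(SZ, SSZ))), add(add(Z, Z), add(Z, Z))))))))))
  →29  S(S(S(S(S(S(S(add(S(add(SZ, mul(add(Z, Z), add(SZ, SSZ)))), add(add(Z, Z), add(Z, Z))))))))))
  →30  S(S(S(S(S(S(S(S(add(add(SZ, mul(add(Z, Z), add(SZ, SSZ))), add(add(Z, Z), add(Z, Z)))))))))))
  →31  S(S(S(S(S(S(S(S(add(S(add(Z, mul(add(Z, Z), add(SZ, SSZ)))), add(add(Z, Z), add(Z, Z)))))))))))
  →32  S(S(S(S(S(S(S(S(S(add(add(Z, mul(add(Z, Z), add(SZ, SSZ))), add(add(Z, Z), add(Z, Z))))))))))))
  →33  S(S(S(S(S(S(S(S(S(add(mul(add(Z, Z), add(SZ, SSZ)), add(add(Z, Z), add(Z, Z))))))))))))
  →34  S(S(S(S(S(S(S(S(S(add(mul(Z, add(SZ, SSZ)), add(add(Z, Z), add(Z, Z))))))))))))
  →35  S(S(S(S(S(S(S(S(S(add(Z, add(add(Z, Z), add(Z, Z))))))))))))
  →36  S(S(S(S(S(S(S(S(S(add(add(Z, Z), add(Z, Z)))))))))))
  →37  S(S(S(S(S(S(S(S(S(add(Z, add(Z, Z)))))))))))
  →38  S(S(S(S(S(S(S(S(S(add(Z, Z))))))))))
  →39  S^9(Z)

Term B:
  start: mul(add(Z, SZ), SSZ)
  →1  mul(SZ, SSZ)
  →2  add(SSZ, mul(Z, SSZ))
  →3  S(add(SZ, mul(Z, SSZ)))
  →4  S(S(add(Z, mul(Z, SSZ))))
  →5  S(S(mul(Z, SSZ)))
  →6  SSZ

Answer: DIFFERENT — A ⇓ S^9(Z), B ⇓ SSZ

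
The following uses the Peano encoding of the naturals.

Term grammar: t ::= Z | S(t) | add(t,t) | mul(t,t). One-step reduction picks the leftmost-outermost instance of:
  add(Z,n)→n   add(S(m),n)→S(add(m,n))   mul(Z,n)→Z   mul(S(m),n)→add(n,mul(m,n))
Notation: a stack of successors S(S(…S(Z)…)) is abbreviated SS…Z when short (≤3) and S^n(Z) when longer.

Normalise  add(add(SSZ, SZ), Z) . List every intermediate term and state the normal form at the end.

Answer: normal form = SSSZ  (in 7 steps)

Reduction:
  start: add(add(SSZ, SZ), Z)
  →1  add(S(add(SZ, SZ)), Z)
  →2  S(add(add(SZ, SZ), Z))
  →3  S(add(S(add(Z, SZ)), Z))
  →4  S(S(add(add(Z, SZ), Z)))
  →5  S(S(add(SZ, Z)))
  →6  S(S(S(add(Z, Z))))
  →7  SSSZ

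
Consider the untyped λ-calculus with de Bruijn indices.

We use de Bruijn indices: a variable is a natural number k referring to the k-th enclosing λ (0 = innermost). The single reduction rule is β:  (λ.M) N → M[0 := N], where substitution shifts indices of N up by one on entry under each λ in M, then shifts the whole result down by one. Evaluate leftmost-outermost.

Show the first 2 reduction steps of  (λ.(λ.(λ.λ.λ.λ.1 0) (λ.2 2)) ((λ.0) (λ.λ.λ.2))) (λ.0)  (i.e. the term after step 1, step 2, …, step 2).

Answer: after 2 steps: (λ.λ.λ.λ.1 0) (λ.(λ.0) (λ.0))

Derivation:
  start: (λ.(λ.(λ.λ.λ.λ.1 0) (λ.2 2)) ((λ.0) (λ.λ.λ.2))) (λ.0)
  →1  (λ.(λ.λ.λ.λ.1 0) (λ.(λ.0) (λ.0))) ((λ.0) (λ.λ.λ.2))
  →2  (λ.λ.λ.λ.1 0) (λ.(λ.0) (λ.0))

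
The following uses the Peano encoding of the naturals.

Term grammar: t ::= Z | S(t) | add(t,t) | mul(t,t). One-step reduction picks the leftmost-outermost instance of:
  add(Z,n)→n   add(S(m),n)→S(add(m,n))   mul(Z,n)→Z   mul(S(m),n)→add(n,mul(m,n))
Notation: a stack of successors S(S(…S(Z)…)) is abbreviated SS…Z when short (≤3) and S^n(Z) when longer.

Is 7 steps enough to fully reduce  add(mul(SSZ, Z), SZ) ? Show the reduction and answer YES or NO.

Answer: YES — reaches normal form SZ in 6 ≤ 7 steps

Working:
  start: add(mul(SSZ, Z), SZ)
  [1] add(add(Z, mul(SZ, Z)), SZ)
  [2] add(mul(SZ, Z), SZ)
  [3] add(add(Z, mul(Z, Z)), SZ)
  [4] add(mul(Z, Z), SZ)
  [5] add(Z, SZ)
  [6] SZ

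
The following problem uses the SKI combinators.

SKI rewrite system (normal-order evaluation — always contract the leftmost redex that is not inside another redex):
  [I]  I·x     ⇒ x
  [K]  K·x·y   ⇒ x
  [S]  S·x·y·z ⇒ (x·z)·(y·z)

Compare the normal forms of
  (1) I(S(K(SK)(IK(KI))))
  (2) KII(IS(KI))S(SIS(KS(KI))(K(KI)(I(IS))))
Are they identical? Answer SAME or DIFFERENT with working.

Term A:
  start: I(S(K(SK)(IK(KI))))
  step 1: S(K(SK)(IK(KI)))
  step 2: S(SK)

Term B:
  start: KII(IS(KI))S(SIS(KS(KI))(K(KI)(I(IS))))
  step 1: I(IS(KI))S(SIS(KS(KI))(K(KI)(I(IS))))
  step 2: IS(KI)S(SIS(KS(KI))(K(KI)(I(IS))))
  step 3: S(KI)S(SIS(KS(KI))(K(KI)(I(IS))))
  step 4: KI(SIS(KS(KI))(K(KI)(I(IS))))(S(SIS(KS(KI))(K(KI)(I(IS)))))
  step 5: I(S(SIS(KS(KI))(K(KI)(I(IS)))))
  step 6: S(SIS(KS(KI))(K(KI)(I(IS))))
  step 7: S(I(KS(KI))(S(KS(KI)))(K(KI)(I(IS))))
  step 8: S(KS(KI)(S(KS(KI)))(K(KI)(I(IS))))
  step 9: S(S(S(KS(KI)))(K(KI)(I(IS))))
  step 10: S(S(SS)(K(KI)(I(IS))))
  step 11: S(S(SS)(KI))

Answer: DIFFERENT — A ⇓ S(SK), B ⇓ S(S(SS)(KI))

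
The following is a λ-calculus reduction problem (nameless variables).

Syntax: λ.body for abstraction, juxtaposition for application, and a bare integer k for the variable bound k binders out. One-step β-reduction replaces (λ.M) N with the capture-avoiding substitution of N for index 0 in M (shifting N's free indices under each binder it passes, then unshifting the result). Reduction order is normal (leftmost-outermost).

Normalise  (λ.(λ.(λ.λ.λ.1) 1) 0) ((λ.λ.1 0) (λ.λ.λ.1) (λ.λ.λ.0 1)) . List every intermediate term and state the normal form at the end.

Answer: normal form = λ.λ.1  (in 3 steps)

Working:
  start: (λ.(λ.(λ.λ.λ.1) 1) 0) ((λ.λ.1 0) (λ.λ.λ.1) (λ.λ.λ.0 1))
  [1] (λ.(λ.λ.λ.1) ((λ.λ.1 0) (λ.λ.λ.1) (λ.λ.λ.0 1))) ((λ.λ.1 0) (λ.λ.λ.1) (λ.λ.λ.0 1))
  [2] (λ.λ.λ.1) ((λ.λ.1 0) (λ.λ.λ.1) (λ.λ.λ.0 1))
  [3] λ.λ.1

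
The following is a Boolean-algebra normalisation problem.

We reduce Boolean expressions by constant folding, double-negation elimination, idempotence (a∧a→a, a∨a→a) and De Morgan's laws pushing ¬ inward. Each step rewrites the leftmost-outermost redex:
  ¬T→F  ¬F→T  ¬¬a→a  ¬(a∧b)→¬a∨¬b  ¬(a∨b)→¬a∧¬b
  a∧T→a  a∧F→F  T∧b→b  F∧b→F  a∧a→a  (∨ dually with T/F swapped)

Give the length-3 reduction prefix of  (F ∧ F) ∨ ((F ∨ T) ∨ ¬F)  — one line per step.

  start: (F ∧ F) ∨ ((F ∨ T) ∨ ¬F)
  step 1: F ∨ ((F ∨ T) ∨ ¬F)
  step 2: (F ∨ T) ∨ ¬F
  step 3: T ∨ ¬F

Answer: after 3 steps: T ∨ ¬F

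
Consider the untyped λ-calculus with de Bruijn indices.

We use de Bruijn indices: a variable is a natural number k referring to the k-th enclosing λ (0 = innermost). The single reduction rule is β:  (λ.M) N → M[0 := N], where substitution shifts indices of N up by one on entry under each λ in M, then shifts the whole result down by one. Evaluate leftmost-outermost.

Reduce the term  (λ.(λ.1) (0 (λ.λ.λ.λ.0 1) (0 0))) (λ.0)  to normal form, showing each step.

  start: (λ.(λ.1) (0 (λ.λ.λ.λ.0 1) (0 0))) (λ.0)
  →1  (λ.λ.0) ((λ.0) (λ.λ.λ.λ.0 1) ((λ.0) (λ.0)))
  →2  λ.0

Answer: normal form = λ.0  (in 2 steps)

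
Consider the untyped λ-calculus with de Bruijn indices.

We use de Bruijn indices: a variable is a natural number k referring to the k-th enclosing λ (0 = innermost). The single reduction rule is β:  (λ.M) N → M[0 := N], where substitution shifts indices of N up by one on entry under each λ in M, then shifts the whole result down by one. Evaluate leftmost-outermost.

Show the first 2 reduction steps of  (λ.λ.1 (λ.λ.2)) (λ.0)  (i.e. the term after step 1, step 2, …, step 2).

  start: (λ.λ.1 (λ.λ.2)) (λ.0)
  step 1: λ.(λ.0) (λ.λ.2)
  step 2: λ.λ.λ.2

Answer: after 2 steps: λ.λ.λ.2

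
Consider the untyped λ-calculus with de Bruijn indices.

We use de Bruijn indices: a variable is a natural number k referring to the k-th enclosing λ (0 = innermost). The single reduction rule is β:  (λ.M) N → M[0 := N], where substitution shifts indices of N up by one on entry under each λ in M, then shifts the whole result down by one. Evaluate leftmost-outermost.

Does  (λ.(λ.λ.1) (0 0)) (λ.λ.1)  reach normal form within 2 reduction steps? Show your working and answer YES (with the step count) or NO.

  start: (λ.(λ.λ.1) (0 0)) (λ.λ.1)
  step 1: (λ.λ.1) ((λ.λ.1) (λ.λ.1))
  step 2: λ.(λ.λ.1) (λ.λ.1)

Answer: NO — after 2 steps the term is λ.(λ.λ.1) (λ.λ.1), not yet normal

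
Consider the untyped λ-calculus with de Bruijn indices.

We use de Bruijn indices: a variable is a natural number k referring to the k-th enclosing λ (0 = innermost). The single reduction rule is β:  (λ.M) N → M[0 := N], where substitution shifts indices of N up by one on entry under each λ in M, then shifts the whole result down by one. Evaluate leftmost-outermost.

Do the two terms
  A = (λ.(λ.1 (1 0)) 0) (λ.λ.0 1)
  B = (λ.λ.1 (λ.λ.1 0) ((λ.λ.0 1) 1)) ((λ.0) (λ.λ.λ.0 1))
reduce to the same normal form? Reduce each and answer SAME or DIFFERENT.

Answer: DIFFERENT — A ⇓ λ.0 (λ.0 (λ.λ.0 1)), B ⇓ λ.λ.0 (λ.0 (λ.λ.λ.0 1))

Reduction:
Term A:
  start: (λ.(λ.1 (1 0)) 0) (λ.λ.0 1)
  →1  (λ.(λ.λ.0 1) ((λ.λ.0 1) 0)) (λ.λ.0 1)
  →2  (λ.λ.0 1) ((λ.λ.0 1) (λ.λ.0 1))
  →3  λ.0 ((λ.λ.0 1) (λ.λ.0 1))
  →4  λ.0 (λ.0 (λ.λ.0 1))

Term B:
  start: (λ.λ.1 (λ.λ.1 0) ((λ.λ.0 1) 1)) ((λ.0) (λ.λ.λ.0 1))
  →1  λ.(λ.0) (λ.λ.λ.0 1) (λ.λ.1 0) ((λ.λ.0 1) ((λ.0) (λ.λ.λ.0 1)))
  →2  λ.(λ.λ.λ.0 1) (λ.λ.1 0) ((λ.λ.0 1) ((λ.0) (λ.λ.λ.0 1)))
  →3  λ.(λ.λ.0 1) ((λ.λ.0 1) ((λ.0) (λ.λ.λ.0 1)))
  →4  λ.λ.0 ((λ.λ.0 1) ((λ.0) (λ.λ.λ.0 1)))
  →5  λ.λ.0 (λ.0 ((λ.0) (λ.λ.λ.0 1)))
  →6  λ.λ.0 (λ.0 (λ.λ.λ.0 1))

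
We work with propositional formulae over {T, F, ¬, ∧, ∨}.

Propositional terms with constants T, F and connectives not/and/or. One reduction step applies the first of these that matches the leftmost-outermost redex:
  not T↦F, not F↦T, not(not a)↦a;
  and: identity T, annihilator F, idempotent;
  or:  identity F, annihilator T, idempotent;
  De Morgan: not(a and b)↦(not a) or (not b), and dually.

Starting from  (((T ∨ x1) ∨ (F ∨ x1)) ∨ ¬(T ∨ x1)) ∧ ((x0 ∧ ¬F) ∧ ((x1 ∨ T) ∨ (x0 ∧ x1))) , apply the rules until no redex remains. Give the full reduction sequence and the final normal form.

Answer: normal form = x0  (in 9 steps)

Derivation:
  start: (((T ∨ x1) ∨ (F ∨ x1)) ∨ ¬(T ∨ x1)) ∧ ((x0 ∧ ¬F) ∧ ((x1 ∨ T) ∨ (x0 ∧ x1)))
  →1  ((T ∨ (F ∨ x1)) ∨ ¬(T ∨ x1)) ∧ ((x0 ∧ ¬F) ∧ ((x1 ∨ T) ∨ (x0 ∧ x1)))
  →2  (T ∨ ¬(T ∨ x1)) ∧ ((x0 ∧ ¬F) ∧ ((x1 ∨ T) ∨ (x0 ∧ x1)))
  →3  T ∧ ((x0 ∧ ¬F) ∧ ((x1 ∨ T) ∨ (x0 ∧ x1)))
  →4  (x0 ∧ ¬F) ∧ ((x1 ∨ T) ∨ (x0 ∧ x1))
  →5  (x0 ∧ T) ∧ ((x1 ∨ T) ∨ (x0 ∧ x1))
  →6  x0 ∧ ((x1 ∨ T) ∨ (x0 ∧ x1))
  →7  x0 ∧ (T ∨ (x0 ∧ x1))
  →8  x0 ∧ T
  →9  x0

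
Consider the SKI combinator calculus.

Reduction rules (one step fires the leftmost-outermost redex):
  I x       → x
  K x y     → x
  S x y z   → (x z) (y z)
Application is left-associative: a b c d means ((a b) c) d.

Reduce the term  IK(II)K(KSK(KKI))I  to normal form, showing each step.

  start: IK(II)K(KSK(KKI))I
  step 1: K(II)K(KSK(KKI))I
  step 2: II(KSK(KKI))I
  step 3: I(KSK(KKI))I
  step 4: KSK(KKI)I
  step 5: S(KKI)I
  step 6: SKI

Answer: normal form = SKI  (in 6 steps)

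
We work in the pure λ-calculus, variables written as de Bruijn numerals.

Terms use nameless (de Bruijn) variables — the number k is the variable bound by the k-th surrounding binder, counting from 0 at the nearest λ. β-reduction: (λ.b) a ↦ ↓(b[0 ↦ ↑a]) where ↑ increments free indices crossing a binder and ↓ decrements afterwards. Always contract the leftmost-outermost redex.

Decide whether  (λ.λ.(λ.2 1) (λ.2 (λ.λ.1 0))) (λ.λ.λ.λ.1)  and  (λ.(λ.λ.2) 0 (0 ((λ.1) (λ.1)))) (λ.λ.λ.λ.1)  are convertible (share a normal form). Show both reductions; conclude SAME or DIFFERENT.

Answer: SAME — A ⇓ λ.λ.λ.λ.1, B ⇓ λ.λ.λ.λ.1

Reduction:
Term A:
  start: (λ.λ.(λ.2 1) (λ.2 (λ.λ.1 0))) (λ.λ.λ.λ.1)
  →1  λ.(λ.(λ.λ.λ.λ.1) 1) (λ.(λ.λ.λ.λ.1) (λ.λ.1 0))
  →2  λ.(λ.λ.λ.λ.1) 0
  →3  λ.λ.λ.λ.1

Term B:
  start: (λ.(λ.λ.2) 0 (0 ((λ.1) (λ.1)))) (λ.λ.λ.λ.1)
  →1  (λ.λ.λ.λ.λ.λ.1) (λ.λ.λ.λ.1) ((λ.λ.λ.λ.1) ((λ.λ.λ.λ.λ.1) (λ.λ.λ.λ.λ.1)))
  →2  (λ.λ.λ.λ.λ.1) ((λ.λ.λ.λ.1) ((λ.λ.λ.λ.λ.1) (λ.λ.λ.λ.λ.1)))
  →3  λ.λ.λ.λ.1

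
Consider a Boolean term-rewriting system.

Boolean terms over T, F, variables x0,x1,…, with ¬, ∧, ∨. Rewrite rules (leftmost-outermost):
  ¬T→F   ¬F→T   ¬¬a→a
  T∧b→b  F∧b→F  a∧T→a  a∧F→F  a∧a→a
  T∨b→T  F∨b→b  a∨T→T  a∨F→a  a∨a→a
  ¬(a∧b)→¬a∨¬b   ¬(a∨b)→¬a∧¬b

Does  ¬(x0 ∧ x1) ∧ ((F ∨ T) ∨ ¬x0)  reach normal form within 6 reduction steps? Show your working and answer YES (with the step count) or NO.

  start: ¬(x0 ∧ x1) ∧ ((F ∨ T) ∨ ¬x0)
  [1] (¬x0 ∨ ¬x1) ∧ ((F ∨ T) ∨ ¬x0)
  [2] (¬x0 ∨ ¬x1) ∧ (T ∨ ¬x0)
  [3] (¬x0 ∨ ¬x1) ∧ T
  [4] ¬x0 ∨ ¬x1

Answer: YES — reaches normal form ¬x0 ∨ ¬x1 in 4 ≤ 6 steps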